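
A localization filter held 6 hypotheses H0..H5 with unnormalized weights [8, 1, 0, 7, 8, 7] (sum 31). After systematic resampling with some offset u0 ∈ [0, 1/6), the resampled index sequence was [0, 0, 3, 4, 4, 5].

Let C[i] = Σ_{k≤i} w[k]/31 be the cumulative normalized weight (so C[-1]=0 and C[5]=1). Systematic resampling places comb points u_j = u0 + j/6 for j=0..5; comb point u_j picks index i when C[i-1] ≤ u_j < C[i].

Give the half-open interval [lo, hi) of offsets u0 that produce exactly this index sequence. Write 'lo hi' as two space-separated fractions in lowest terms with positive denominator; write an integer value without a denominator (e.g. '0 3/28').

1/62 17/186

C = [8/31, 9/31, 9/31, 16/31, 24/31, 1]
j=0 picked index 0: u0 ∈ [0, 8/31)
j=1 picked index 0: u0 ∈ [-1/6, 17/186)
j=2 picked index 3: u0 ∈ [-4/93, 17/93)
j=3 picked index 4: u0 ∈ [1/62, 17/62)
j=4 picked index 4: u0 ∈ [-14/93, 10/93)
j=5 picked index 5: u0 ∈ [-11/186, 1/6)
intersection: [1/62, 17/186)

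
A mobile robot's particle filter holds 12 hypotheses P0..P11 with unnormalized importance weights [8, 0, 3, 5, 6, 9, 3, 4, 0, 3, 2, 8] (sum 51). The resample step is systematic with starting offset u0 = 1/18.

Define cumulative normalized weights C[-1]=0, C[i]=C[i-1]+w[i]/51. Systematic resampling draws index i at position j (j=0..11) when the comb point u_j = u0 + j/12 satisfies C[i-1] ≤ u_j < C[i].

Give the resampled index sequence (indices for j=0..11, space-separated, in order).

C = [8/51, 8/51, 11/51, 16/51, 22/51, 31/51, 2/3, 38/51, 38/51, 41/51, 43/51, 1]
j=0: u_0=1/18 ∈ [0, 8/51) → index 0
j=1: u_1=5/36 ∈ [0, 8/51) → index 0
j=2: u_2=2/9 ∈ [11/51, 16/51) → index 3
j=3: u_3=11/36 ∈ [11/51, 16/51) → index 3
j=4: u_4=7/18 ∈ [16/51, 22/51) → index 4
j=5: u_5=17/36 ∈ [22/51, 31/51) → index 5
j=6: u_6=5/9 ∈ [22/51, 31/51) → index 5
j=7: u_7=23/36 ∈ [31/51, 2/3) → index 6
j=8: u_8=13/18 ∈ [2/3, 38/51) → index 7
j=9: u_9=29/36 ∈ [41/51, 43/51) → index 10
j=10: u_10=8/9 ∈ [43/51, 1) → index 11
j=11: u_11=35/36 ∈ [43/51, 1) → index 11

0 0 3 3 4 5 5 6 7 10 11 11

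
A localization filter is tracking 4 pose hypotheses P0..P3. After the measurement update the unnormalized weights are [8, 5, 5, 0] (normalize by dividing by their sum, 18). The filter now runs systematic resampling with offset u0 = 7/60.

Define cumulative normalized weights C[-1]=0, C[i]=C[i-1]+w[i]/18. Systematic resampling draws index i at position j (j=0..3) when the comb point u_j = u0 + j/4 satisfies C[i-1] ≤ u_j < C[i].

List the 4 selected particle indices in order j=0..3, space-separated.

0 0 1 2

C = [4/9, 13/18, 1, 1]
j=0: u_0=7/60 ∈ [0, 4/9) → index 0
j=1: u_1=11/30 ∈ [0, 4/9) → index 0
j=2: u_2=37/60 ∈ [4/9, 13/18) → index 1
j=3: u_3=13/15 ∈ [13/18, 1) → index 2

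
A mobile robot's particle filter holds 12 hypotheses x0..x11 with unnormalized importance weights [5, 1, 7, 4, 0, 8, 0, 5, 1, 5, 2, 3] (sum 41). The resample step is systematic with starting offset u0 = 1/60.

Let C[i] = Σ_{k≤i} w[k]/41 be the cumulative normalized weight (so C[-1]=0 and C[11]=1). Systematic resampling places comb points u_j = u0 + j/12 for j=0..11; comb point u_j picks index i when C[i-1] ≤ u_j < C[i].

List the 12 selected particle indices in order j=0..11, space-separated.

C = [5/41, 6/41, 13/41, 17/41, 17/41, 25/41, 25/41, 30/41, 31/41, 36/41, 38/41, 1]
j=0: u_0=1/60 ∈ [0, 5/41) → index 0
j=1: u_1=1/10 ∈ [0, 5/41) → index 0
j=2: u_2=11/60 ∈ [6/41, 13/41) → index 2
j=3: u_3=4/15 ∈ [6/41, 13/41) → index 2
j=4: u_4=7/20 ∈ [13/41, 17/41) → index 3
j=5: u_5=13/30 ∈ [17/41, 25/41) → index 5
j=6: u_6=31/60 ∈ [17/41, 25/41) → index 5
j=7: u_7=3/5 ∈ [17/41, 25/41) → index 5
j=8: u_8=41/60 ∈ [25/41, 30/41) → index 7
j=9: u_9=23/30 ∈ [31/41, 36/41) → index 9
j=10: u_10=17/20 ∈ [31/41, 36/41) → index 9
j=11: u_11=14/15 ∈ [38/41, 1) → index 11

0 0 2 2 3 5 5 5 7 9 9 11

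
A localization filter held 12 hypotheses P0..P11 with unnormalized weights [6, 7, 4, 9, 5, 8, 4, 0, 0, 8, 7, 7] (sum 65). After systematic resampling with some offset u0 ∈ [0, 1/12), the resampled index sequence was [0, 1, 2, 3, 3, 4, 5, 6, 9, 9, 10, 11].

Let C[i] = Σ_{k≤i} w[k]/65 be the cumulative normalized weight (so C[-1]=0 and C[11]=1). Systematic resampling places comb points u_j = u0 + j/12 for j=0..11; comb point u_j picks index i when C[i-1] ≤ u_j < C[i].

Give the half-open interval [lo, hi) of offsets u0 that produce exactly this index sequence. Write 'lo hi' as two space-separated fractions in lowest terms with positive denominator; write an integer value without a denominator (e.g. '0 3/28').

1/30 9/260

C = [6/65, 1/5, 17/65, 2/5, 31/65, 3/5, 43/65, 43/65, 43/65, 51/65, 58/65, 1]
j=0 picked index 0: u0 ∈ [0, 6/65)
j=1 picked index 1: u0 ∈ [7/780, 7/60)
j=2 picked index 2: u0 ∈ [1/30, 37/390)
j=3 picked index 3: u0 ∈ [3/260, 3/20)
j=4 picked index 3: u0 ∈ [-14/195, 1/15)
j=5 picked index 4: u0 ∈ [-1/60, 47/780)
j=6 picked index 5: u0 ∈ [-3/130, 1/10)
j=7 picked index 6: u0 ∈ [1/60, 61/780)
j=8 picked index 9: u0 ∈ [-1/195, 23/195)
j=9 picked index 9: u0 ∈ [-23/260, 9/260)
j=10 picked index 10: u0 ∈ [-19/390, 23/390)
j=11 picked index 11: u0 ∈ [-19/780, 1/12)
intersection: [1/30, 9/260)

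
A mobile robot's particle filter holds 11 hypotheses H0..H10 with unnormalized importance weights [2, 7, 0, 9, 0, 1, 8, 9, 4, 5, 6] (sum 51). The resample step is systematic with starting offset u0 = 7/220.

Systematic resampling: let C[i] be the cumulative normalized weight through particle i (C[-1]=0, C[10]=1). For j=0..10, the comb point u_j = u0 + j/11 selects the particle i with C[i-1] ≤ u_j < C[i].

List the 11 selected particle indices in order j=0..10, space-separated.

0 1 3 3 6 6 7 7 8 9 10

C = [2/51, 3/17, 3/17, 6/17, 6/17, 19/51, 9/17, 12/17, 40/51, 15/17, 1]
j=0: u_0=7/220 ∈ [0, 2/51) → index 0
j=1: u_1=27/220 ∈ [2/51, 3/17) → index 1
j=2: u_2=47/220 ∈ [3/17, 6/17) → index 3
j=3: u_3=67/220 ∈ [3/17, 6/17) → index 3
j=4: u_4=87/220 ∈ [19/51, 9/17) → index 6
j=5: u_5=107/220 ∈ [19/51, 9/17) → index 6
j=6: u_6=127/220 ∈ [9/17, 12/17) → index 7
j=7: u_7=147/220 ∈ [9/17, 12/17) → index 7
j=8: u_8=167/220 ∈ [12/17, 40/51) → index 8
j=9: u_9=17/20 ∈ [40/51, 15/17) → index 9
j=10: u_10=207/220 ∈ [15/17, 1) → index 10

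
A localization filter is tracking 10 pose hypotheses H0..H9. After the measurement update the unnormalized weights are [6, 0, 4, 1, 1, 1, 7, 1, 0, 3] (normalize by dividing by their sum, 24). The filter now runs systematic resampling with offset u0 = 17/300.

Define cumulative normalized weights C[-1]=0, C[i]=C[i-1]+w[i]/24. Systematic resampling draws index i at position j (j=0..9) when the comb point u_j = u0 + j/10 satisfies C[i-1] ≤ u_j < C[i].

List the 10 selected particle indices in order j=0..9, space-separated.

C = [1/4, 1/4, 5/12, 11/24, 1/2, 13/24, 5/6, 7/8, 7/8, 1]
j=0: u_0=17/300 ∈ [0, 1/4) → index 0
j=1: u_1=47/300 ∈ [0, 1/4) → index 0
j=2: u_2=77/300 ∈ [1/4, 5/12) → index 2
j=3: u_3=107/300 ∈ [1/4, 5/12) → index 2
j=4: u_4=137/300 ∈ [5/12, 11/24) → index 3
j=5: u_5=167/300 ∈ [13/24, 5/6) → index 6
j=6: u_6=197/300 ∈ [13/24, 5/6) → index 6
j=7: u_7=227/300 ∈ [13/24, 5/6) → index 6
j=8: u_8=257/300 ∈ [5/6, 7/8) → index 7
j=9: u_9=287/300 ∈ [7/8, 1) → index 9

0 0 2 2 3 6 6 6 7 9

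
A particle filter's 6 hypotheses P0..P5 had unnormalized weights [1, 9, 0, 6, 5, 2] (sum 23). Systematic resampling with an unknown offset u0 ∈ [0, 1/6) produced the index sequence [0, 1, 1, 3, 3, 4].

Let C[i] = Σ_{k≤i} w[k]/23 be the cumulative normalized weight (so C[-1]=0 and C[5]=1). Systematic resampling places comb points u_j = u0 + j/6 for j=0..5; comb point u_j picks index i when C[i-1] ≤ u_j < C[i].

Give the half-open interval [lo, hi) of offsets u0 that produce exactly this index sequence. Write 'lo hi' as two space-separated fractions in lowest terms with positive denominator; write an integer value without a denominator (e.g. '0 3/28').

C = [1/23, 10/23, 10/23, 16/23, 21/23, 1]
j=0 picked index 0: u0 ∈ [0, 1/23)
j=1 picked index 1: u0 ∈ [-17/138, 37/138)
j=2 picked index 1: u0 ∈ [-20/69, 7/69)
j=3 picked index 3: u0 ∈ [-3/46, 9/46)
j=4 picked index 3: u0 ∈ [-16/69, 2/69)
j=5 picked index 4: u0 ∈ [-19/138, 11/138)
intersection: [0, 2/69)

0 2/69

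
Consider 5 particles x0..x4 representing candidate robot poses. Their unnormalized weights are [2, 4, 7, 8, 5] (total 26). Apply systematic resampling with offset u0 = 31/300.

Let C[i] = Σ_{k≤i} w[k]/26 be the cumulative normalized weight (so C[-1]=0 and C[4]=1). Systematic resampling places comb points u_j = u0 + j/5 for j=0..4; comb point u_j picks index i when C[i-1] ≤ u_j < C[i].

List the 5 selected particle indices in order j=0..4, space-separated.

1 2 3 3 4

C = [1/13, 3/13, 1/2, 21/26, 1]
j=0: u_0=31/300 ∈ [1/13, 3/13) → index 1
j=1: u_1=91/300 ∈ [3/13, 1/2) → index 2
j=2: u_2=151/300 ∈ [1/2, 21/26) → index 3
j=3: u_3=211/300 ∈ [1/2, 21/26) → index 3
j=4: u_4=271/300 ∈ [21/26, 1) → index 4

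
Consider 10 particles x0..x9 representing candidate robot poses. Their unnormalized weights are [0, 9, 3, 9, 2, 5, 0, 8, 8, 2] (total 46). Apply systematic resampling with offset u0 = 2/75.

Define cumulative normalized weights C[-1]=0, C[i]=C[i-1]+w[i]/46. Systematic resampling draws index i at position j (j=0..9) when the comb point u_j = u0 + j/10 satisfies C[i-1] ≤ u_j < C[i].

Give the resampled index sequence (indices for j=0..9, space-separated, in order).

1 1 2 3 3 5 7 7 8 8

C = [0, 9/46, 6/23, 21/46, 1/2, 14/23, 14/23, 18/23, 22/23, 1]
j=0: u_0=2/75 ∈ [0, 9/46) → index 1
j=1: u_1=19/150 ∈ [0, 9/46) → index 1
j=2: u_2=17/75 ∈ [9/46, 6/23) → index 2
j=3: u_3=49/150 ∈ [6/23, 21/46) → index 3
j=4: u_4=32/75 ∈ [6/23, 21/46) → index 3
j=5: u_5=79/150 ∈ [1/2, 14/23) → index 5
j=6: u_6=47/75 ∈ [14/23, 18/23) → index 7
j=7: u_7=109/150 ∈ [14/23, 18/23) → index 7
j=8: u_8=62/75 ∈ [18/23, 22/23) → index 8
j=9: u_9=139/150 ∈ [18/23, 22/23) → index 8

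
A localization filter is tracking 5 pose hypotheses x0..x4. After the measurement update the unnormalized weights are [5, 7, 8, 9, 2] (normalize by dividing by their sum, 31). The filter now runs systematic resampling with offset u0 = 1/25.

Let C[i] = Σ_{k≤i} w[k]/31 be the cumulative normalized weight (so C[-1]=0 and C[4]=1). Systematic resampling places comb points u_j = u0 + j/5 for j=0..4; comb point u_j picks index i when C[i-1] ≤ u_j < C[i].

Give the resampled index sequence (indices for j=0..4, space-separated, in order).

C = [5/31, 12/31, 20/31, 29/31, 1]
j=0: u_0=1/25 ∈ [0, 5/31) → index 0
j=1: u_1=6/25 ∈ [5/31, 12/31) → index 1
j=2: u_2=11/25 ∈ [12/31, 20/31) → index 2
j=3: u_3=16/25 ∈ [12/31, 20/31) → index 2
j=4: u_4=21/25 ∈ [20/31, 29/31) → index 3

0 1 2 2 3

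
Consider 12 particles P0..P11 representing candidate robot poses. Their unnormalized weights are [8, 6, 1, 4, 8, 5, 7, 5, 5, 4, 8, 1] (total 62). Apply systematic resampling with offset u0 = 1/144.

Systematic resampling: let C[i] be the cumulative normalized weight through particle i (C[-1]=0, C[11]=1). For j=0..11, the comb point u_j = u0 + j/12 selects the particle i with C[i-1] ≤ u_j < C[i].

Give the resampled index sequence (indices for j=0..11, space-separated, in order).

C = [4/31, 7/31, 15/62, 19/62, 27/62, 16/31, 39/62, 22/31, 49/62, 53/62, 61/62, 1]
j=0: u_0=1/144 ∈ [0, 4/31) → index 0
j=1: u_1=13/144 ∈ [0, 4/31) → index 0
j=2: u_2=25/144 ∈ [4/31, 7/31) → index 1
j=3: u_3=37/144 ∈ [15/62, 19/62) → index 3
j=4: u_4=49/144 ∈ [19/62, 27/62) → index 4
j=5: u_5=61/144 ∈ [19/62, 27/62) → index 4
j=6: u_6=73/144 ∈ [27/62, 16/31) → index 5
j=7: u_7=85/144 ∈ [16/31, 39/62) → index 6
j=8: u_8=97/144 ∈ [39/62, 22/31) → index 7
j=9: u_9=109/144 ∈ [22/31, 49/62) → index 8
j=10: u_10=121/144 ∈ [49/62, 53/62) → index 9
j=11: u_11=133/144 ∈ [53/62, 61/62) → index 10

0 0 1 3 4 4 5 6 7 8 9 10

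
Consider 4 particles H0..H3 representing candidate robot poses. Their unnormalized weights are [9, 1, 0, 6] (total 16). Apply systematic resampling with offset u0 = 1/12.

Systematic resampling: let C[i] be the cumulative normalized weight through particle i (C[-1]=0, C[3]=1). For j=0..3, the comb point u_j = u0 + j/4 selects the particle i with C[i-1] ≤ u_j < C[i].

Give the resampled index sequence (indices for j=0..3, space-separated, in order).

C = [9/16, 5/8, 5/8, 1]
j=0: u_0=1/12 ∈ [0, 9/16) → index 0
j=1: u_1=1/3 ∈ [0, 9/16) → index 0
j=2: u_2=7/12 ∈ [9/16, 5/8) → index 1
j=3: u_3=5/6 ∈ [5/8, 1) → index 3

0 0 1 3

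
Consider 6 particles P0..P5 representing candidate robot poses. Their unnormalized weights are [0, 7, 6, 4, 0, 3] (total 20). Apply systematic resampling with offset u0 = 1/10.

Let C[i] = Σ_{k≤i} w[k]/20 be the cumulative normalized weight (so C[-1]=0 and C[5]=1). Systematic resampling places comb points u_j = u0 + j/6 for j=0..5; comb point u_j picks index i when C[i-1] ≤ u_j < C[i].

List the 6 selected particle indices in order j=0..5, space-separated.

C = [0, 7/20, 13/20, 17/20, 17/20, 1]
j=0: u_0=1/10 ∈ [0, 7/20) → index 1
j=1: u_1=4/15 ∈ [0, 7/20) → index 1
j=2: u_2=13/30 ∈ [7/20, 13/20) → index 2
j=3: u_3=3/5 ∈ [7/20, 13/20) → index 2
j=4: u_4=23/30 ∈ [13/20, 17/20) → index 3
j=5: u_5=14/15 ∈ [17/20, 1) → index 5

1 1 2 2 3 5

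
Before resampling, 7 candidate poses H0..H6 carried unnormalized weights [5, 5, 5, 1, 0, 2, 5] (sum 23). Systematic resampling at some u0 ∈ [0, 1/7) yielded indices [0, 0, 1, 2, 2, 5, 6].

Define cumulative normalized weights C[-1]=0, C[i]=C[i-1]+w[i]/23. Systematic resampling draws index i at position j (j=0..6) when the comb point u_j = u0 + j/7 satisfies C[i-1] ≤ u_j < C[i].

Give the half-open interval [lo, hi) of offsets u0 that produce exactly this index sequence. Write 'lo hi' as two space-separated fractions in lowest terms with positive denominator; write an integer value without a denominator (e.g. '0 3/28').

1/161 11/161

C = [5/23, 10/23, 15/23, 16/23, 16/23, 18/23, 1]
j=0 picked index 0: u0 ∈ [0, 5/23)
j=1 picked index 0: u0 ∈ [-1/7, 12/161)
j=2 picked index 1: u0 ∈ [-11/161, 24/161)
j=3 picked index 2: u0 ∈ [1/161, 36/161)
j=4 picked index 2: u0 ∈ [-22/161, 13/161)
j=5 picked index 5: u0 ∈ [-3/161, 11/161)
j=6 picked index 6: u0 ∈ [-12/161, 1/7)
intersection: [1/161, 11/161)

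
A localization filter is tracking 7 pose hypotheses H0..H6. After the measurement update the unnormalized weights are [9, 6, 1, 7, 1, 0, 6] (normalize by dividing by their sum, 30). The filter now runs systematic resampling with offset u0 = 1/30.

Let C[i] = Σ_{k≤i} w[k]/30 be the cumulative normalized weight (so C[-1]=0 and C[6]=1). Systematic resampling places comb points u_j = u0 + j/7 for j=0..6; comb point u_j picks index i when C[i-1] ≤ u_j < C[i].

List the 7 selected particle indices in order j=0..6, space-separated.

0 0 1 1 3 3 6

C = [3/10, 1/2, 8/15, 23/30, 4/5, 4/5, 1]
j=0: u_0=1/30 ∈ [0, 3/10) → index 0
j=1: u_1=37/210 ∈ [0, 3/10) → index 0
j=2: u_2=67/210 ∈ [3/10, 1/2) → index 1
j=3: u_3=97/210 ∈ [3/10, 1/2) → index 1
j=4: u_4=127/210 ∈ [8/15, 23/30) → index 3
j=5: u_5=157/210 ∈ [8/15, 23/30) → index 3
j=6: u_6=187/210 ∈ [4/5, 1) → index 6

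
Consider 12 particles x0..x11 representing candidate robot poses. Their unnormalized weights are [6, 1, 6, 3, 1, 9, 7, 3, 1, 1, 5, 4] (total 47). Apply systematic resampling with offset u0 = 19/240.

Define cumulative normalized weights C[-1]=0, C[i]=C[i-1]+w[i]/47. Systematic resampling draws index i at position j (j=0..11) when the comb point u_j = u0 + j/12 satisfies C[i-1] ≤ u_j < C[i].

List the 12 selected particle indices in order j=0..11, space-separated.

C = [6/47, 7/47, 13/47, 16/47, 17/47, 26/47, 33/47, 36/47, 37/47, 38/47, 43/47, 1]
j=0: u_0=19/240 ∈ [0, 6/47) → index 0
j=1: u_1=13/80 ∈ [7/47, 13/47) → index 2
j=2: u_2=59/240 ∈ [7/47, 13/47) → index 2
j=3: u_3=79/240 ∈ [13/47, 16/47) → index 3
j=4: u_4=33/80 ∈ [17/47, 26/47) → index 5
j=5: u_5=119/240 ∈ [17/47, 26/47) → index 5
j=6: u_6=139/240 ∈ [26/47, 33/47) → index 6
j=7: u_7=53/80 ∈ [26/47, 33/47) → index 6
j=8: u_8=179/240 ∈ [33/47, 36/47) → index 7
j=9: u_9=199/240 ∈ [38/47, 43/47) → index 10
j=10: u_10=73/80 ∈ [38/47, 43/47) → index 10
j=11: u_11=239/240 ∈ [43/47, 1) → index 11

0 2 2 3 5 5 6 6 7 10 10 11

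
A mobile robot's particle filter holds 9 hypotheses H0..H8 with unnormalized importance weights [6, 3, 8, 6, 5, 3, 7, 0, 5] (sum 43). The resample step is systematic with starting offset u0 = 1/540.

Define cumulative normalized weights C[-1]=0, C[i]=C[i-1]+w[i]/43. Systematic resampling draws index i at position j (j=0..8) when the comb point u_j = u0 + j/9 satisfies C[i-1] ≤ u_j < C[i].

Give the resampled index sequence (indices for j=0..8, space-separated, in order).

0 0 2 2 3 4 5 6 8

C = [6/43, 9/43, 17/43, 23/43, 28/43, 31/43, 38/43, 38/43, 1]
j=0: u_0=1/540 ∈ [0, 6/43) → index 0
j=1: u_1=61/540 ∈ [0, 6/43) → index 0
j=2: u_2=121/540 ∈ [9/43, 17/43) → index 2
j=3: u_3=181/540 ∈ [9/43, 17/43) → index 2
j=4: u_4=241/540 ∈ [17/43, 23/43) → index 3
j=5: u_5=301/540 ∈ [23/43, 28/43) → index 4
j=6: u_6=361/540 ∈ [28/43, 31/43) → index 5
j=7: u_7=421/540 ∈ [31/43, 38/43) → index 6
j=8: u_8=481/540 ∈ [38/43, 1) → index 8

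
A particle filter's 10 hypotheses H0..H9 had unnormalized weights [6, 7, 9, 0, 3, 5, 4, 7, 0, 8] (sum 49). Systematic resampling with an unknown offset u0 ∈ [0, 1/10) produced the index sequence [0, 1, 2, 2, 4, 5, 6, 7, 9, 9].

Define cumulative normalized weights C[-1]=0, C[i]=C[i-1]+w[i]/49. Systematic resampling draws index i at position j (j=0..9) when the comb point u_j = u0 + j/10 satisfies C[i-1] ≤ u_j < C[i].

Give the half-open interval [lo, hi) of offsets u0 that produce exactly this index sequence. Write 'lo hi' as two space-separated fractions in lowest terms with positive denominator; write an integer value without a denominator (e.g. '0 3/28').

16/245 23/245

C = [6/49, 13/49, 22/49, 22/49, 25/49, 30/49, 34/49, 41/49, 41/49, 1]
j=0 picked index 0: u0 ∈ [0, 6/49)
j=1 picked index 1: u0 ∈ [11/490, 81/490)
j=2 picked index 2: u0 ∈ [16/245, 61/245)
j=3 picked index 2: u0 ∈ [-17/490, 73/490)
j=4 picked index 4: u0 ∈ [12/245, 27/245)
j=5 picked index 5: u0 ∈ [1/98, 11/98)
j=6 picked index 6: u0 ∈ [3/245, 23/245)
j=7 picked index 7: u0 ∈ [-3/490, 67/490)
j=8 picked index 9: u0 ∈ [9/245, 1/5)
j=9 picked index 9: u0 ∈ [-31/490, 1/10)
intersection: [16/245, 23/245)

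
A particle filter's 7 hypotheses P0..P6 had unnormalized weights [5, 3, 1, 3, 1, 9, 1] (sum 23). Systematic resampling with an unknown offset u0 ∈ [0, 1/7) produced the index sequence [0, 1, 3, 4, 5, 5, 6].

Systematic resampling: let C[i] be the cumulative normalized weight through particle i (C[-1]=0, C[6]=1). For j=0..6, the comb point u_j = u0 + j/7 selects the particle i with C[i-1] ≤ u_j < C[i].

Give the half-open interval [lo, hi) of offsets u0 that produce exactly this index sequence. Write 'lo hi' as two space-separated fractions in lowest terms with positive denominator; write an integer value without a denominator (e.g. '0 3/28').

C = [5/23, 8/23, 9/23, 12/23, 13/23, 22/23, 1]
j=0 picked index 0: u0 ∈ [0, 5/23)
j=1 picked index 1: u0 ∈ [12/161, 33/161)
j=2 picked index 3: u0 ∈ [17/161, 38/161)
j=3 picked index 4: u0 ∈ [15/161, 22/161)
j=4 picked index 5: u0 ∈ [-1/161, 62/161)
j=5 picked index 5: u0 ∈ [-24/161, 39/161)
j=6 picked index 6: u0 ∈ [16/161, 1/7)
intersection: [17/161, 22/161)

17/161 22/161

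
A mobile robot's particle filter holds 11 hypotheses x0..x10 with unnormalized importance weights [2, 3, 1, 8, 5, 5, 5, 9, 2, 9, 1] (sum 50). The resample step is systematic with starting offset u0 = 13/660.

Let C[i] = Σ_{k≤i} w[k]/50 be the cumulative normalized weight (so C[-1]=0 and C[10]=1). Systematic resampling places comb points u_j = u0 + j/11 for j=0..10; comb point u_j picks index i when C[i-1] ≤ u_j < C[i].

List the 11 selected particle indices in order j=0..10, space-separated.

C = [1/25, 1/10, 3/25, 7/25, 19/50, 12/25, 29/50, 19/25, 4/5, 49/50, 1]
j=0: u_0=13/660 ∈ [0, 1/25) → index 0
j=1: u_1=73/660 ∈ [1/10, 3/25) → index 2
j=2: u_2=133/660 ∈ [3/25, 7/25) → index 3
j=3: u_3=193/660 ∈ [7/25, 19/50) → index 4
j=4: u_4=23/60 ∈ [19/50, 12/25) → index 5
j=5: u_5=313/660 ∈ [19/50, 12/25) → index 5
j=6: u_6=373/660 ∈ [12/25, 29/50) → index 6
j=7: u_7=433/660 ∈ [29/50, 19/25) → index 7
j=8: u_8=493/660 ∈ [29/50, 19/25) → index 7
j=9: u_9=553/660 ∈ [4/5, 49/50) → index 9
j=10: u_10=613/660 ∈ [4/5, 49/50) → index 9

0 2 3 4 5 5 6 7 7 9 9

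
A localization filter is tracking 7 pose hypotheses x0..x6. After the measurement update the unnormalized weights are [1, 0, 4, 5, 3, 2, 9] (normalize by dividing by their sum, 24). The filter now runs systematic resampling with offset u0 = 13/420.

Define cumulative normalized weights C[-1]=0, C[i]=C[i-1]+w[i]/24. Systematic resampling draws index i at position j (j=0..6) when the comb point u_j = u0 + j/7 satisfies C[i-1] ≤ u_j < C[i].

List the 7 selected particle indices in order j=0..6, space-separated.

C = [1/24, 1/24, 5/24, 5/12, 13/24, 5/8, 1]
j=0: u_0=13/420 ∈ [0, 1/24) → index 0
j=1: u_1=73/420 ∈ [1/24, 5/24) → index 2
j=2: u_2=19/60 ∈ [5/24, 5/12) → index 3
j=3: u_3=193/420 ∈ [5/12, 13/24) → index 4
j=4: u_4=253/420 ∈ [13/24, 5/8) → index 5
j=5: u_5=313/420 ∈ [5/8, 1) → index 6
j=6: u_6=373/420 ∈ [5/8, 1) → index 6

0 2 3 4 5 6 6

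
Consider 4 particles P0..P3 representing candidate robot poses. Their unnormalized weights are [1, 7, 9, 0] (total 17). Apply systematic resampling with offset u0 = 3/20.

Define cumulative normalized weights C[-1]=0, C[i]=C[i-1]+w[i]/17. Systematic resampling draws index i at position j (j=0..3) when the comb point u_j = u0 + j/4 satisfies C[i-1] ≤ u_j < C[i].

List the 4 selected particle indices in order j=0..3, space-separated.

1 1 2 2

C = [1/17, 8/17, 1, 1]
j=0: u_0=3/20 ∈ [1/17, 8/17) → index 1
j=1: u_1=2/5 ∈ [1/17, 8/17) → index 1
j=2: u_2=13/20 ∈ [8/17, 1) → index 2
j=3: u_3=9/10 ∈ [8/17, 1) → index 2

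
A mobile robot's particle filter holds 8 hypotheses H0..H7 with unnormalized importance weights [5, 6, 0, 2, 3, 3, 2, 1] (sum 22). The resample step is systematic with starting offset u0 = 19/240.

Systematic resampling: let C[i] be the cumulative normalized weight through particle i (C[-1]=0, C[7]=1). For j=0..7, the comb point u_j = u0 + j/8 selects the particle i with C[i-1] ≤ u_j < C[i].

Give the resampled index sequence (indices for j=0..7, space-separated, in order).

0 0 1 1 3 4 5 6

C = [5/22, 1/2, 1/2, 13/22, 8/11, 19/22, 21/22, 1]
j=0: u_0=19/240 ∈ [0, 5/22) → index 0
j=1: u_1=49/240 ∈ [0, 5/22) → index 0
j=2: u_2=79/240 ∈ [5/22, 1/2) → index 1
j=3: u_3=109/240 ∈ [5/22, 1/2) → index 1
j=4: u_4=139/240 ∈ [1/2, 13/22) → index 3
j=5: u_5=169/240 ∈ [13/22, 8/11) → index 4
j=6: u_6=199/240 ∈ [8/11, 19/22) → index 5
j=7: u_7=229/240 ∈ [19/22, 21/22) → index 6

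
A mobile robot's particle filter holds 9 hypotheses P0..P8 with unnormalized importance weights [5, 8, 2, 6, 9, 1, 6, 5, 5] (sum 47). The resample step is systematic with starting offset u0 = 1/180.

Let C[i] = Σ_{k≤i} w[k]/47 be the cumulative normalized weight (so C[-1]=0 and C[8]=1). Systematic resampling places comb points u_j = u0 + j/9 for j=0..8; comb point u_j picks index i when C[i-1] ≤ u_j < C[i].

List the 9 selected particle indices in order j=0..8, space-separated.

0 1 1 3 4 4 6 6 8

C = [5/47, 13/47, 15/47, 21/47, 30/47, 31/47, 37/47, 42/47, 1]
j=0: u_0=1/180 ∈ [0, 5/47) → index 0
j=1: u_1=7/60 ∈ [5/47, 13/47) → index 1
j=2: u_2=41/180 ∈ [5/47, 13/47) → index 1
j=3: u_3=61/180 ∈ [15/47, 21/47) → index 3
j=4: u_4=9/20 ∈ [21/47, 30/47) → index 4
j=5: u_5=101/180 ∈ [21/47, 30/47) → index 4
j=6: u_6=121/180 ∈ [31/47, 37/47) → index 6
j=7: u_7=47/60 ∈ [31/47, 37/47) → index 6
j=8: u_8=161/180 ∈ [42/47, 1) → index 8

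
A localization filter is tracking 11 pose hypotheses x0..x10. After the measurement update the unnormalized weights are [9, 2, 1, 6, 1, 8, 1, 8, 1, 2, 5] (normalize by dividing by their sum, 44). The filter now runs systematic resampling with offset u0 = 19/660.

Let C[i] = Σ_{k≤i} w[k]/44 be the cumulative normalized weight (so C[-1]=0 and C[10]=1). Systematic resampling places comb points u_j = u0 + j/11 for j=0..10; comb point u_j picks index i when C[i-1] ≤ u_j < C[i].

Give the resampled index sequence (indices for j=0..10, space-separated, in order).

C = [9/44, 1/4, 3/11, 9/22, 19/44, 27/44, 7/11, 9/11, 37/44, 39/44, 1]
j=0: u_0=19/660 ∈ [0, 9/44) → index 0
j=1: u_1=79/660 ∈ [0, 9/44) → index 0
j=2: u_2=139/660 ∈ [9/44, 1/4) → index 1
j=3: u_3=199/660 ∈ [3/11, 9/22) → index 3
j=4: u_4=259/660 ∈ [3/11, 9/22) → index 3
j=5: u_5=29/60 ∈ [19/44, 27/44) → index 5
j=6: u_6=379/660 ∈ [19/44, 27/44) → index 5
j=7: u_7=439/660 ∈ [7/11, 9/11) → index 7
j=8: u_8=499/660 ∈ [7/11, 9/11) → index 7
j=9: u_9=559/660 ∈ [37/44, 39/44) → index 9
j=10: u_10=619/660 ∈ [39/44, 1) → index 10

0 0 1 3 3 5 5 7 7 9 10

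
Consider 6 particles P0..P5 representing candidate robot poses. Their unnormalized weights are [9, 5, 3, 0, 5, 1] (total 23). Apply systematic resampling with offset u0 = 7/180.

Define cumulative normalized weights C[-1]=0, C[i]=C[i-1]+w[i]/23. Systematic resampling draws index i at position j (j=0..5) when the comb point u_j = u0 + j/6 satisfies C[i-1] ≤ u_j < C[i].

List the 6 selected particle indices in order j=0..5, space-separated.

C = [9/23, 14/23, 17/23, 17/23, 22/23, 1]
j=0: u_0=7/180 ∈ [0, 9/23) → index 0
j=1: u_1=37/180 ∈ [0, 9/23) → index 0
j=2: u_2=67/180 ∈ [0, 9/23) → index 0
j=3: u_3=97/180 ∈ [9/23, 14/23) → index 1
j=4: u_4=127/180 ∈ [14/23, 17/23) → index 2
j=5: u_5=157/180 ∈ [17/23, 22/23) → index 4

0 0 0 1 2 4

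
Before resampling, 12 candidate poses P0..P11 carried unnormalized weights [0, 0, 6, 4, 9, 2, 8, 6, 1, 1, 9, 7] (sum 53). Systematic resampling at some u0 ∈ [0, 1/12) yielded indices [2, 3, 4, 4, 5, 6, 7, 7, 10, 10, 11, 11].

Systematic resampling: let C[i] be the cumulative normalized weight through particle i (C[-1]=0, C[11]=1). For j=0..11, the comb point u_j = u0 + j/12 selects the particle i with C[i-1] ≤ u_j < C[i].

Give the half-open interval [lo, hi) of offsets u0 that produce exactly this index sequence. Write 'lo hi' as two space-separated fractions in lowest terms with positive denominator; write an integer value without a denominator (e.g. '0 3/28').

5/106 10/159

C = [0, 0, 6/53, 10/53, 19/53, 21/53, 29/53, 35/53, 36/53, 37/53, 46/53, 1]
j=0 picked index 2: u0 ∈ [0, 6/53)
j=1 picked index 3: u0 ∈ [19/636, 67/636)
j=2 picked index 4: u0 ∈ [7/318, 61/318)
j=3 picked index 4: u0 ∈ [-13/212, 23/212)
j=4 picked index 5: u0 ∈ [4/159, 10/159)
j=5 picked index 6: u0 ∈ [-13/636, 83/636)
j=6 picked index 7: u0 ∈ [5/106, 17/106)
j=7 picked index 7: u0 ∈ [-23/636, 49/636)
j=8 picked index 10: u0 ∈ [5/159, 32/159)
j=9 picked index 10: u0 ∈ [-11/212, 25/212)
j=10 picked index 11: u0 ∈ [11/318, 1/6)
j=11 picked index 11: u0 ∈ [-31/636, 1/12)
intersection: [5/106, 10/159)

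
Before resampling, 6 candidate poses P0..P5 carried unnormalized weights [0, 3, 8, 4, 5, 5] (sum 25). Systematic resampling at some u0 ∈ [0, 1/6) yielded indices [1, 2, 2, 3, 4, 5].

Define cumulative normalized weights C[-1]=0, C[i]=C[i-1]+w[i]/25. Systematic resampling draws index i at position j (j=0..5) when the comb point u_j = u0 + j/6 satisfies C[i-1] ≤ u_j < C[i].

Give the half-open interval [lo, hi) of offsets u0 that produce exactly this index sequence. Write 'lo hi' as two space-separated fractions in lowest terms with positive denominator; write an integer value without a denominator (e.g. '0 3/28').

C = [0, 3/25, 11/25, 3/5, 4/5, 1]
j=0 picked index 1: u0 ∈ [0, 3/25)
j=1 picked index 2: u0 ∈ [-7/150, 41/150)
j=2 picked index 2: u0 ∈ [-16/75, 8/75)
j=3 picked index 3: u0 ∈ [-3/50, 1/10)
j=4 picked index 4: u0 ∈ [-1/15, 2/15)
j=5 picked index 5: u0 ∈ [-1/30, 1/6)
intersection: [0, 1/10)

0 1/10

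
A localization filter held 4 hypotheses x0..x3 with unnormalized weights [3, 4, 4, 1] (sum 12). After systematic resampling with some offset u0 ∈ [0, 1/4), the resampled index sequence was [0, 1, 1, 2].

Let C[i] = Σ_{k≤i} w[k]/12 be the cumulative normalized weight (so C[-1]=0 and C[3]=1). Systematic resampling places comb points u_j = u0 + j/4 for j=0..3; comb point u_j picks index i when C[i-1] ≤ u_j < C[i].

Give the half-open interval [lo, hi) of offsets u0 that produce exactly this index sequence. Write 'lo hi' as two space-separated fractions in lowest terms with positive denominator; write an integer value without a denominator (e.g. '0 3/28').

C = [1/4, 7/12, 11/12, 1]
j=0 picked index 0: u0 ∈ [0, 1/4)
j=1 picked index 1: u0 ∈ [0, 1/3)
j=2 picked index 1: u0 ∈ [-1/4, 1/12)
j=3 picked index 2: u0 ∈ [-1/6, 1/6)
intersection: [0, 1/12)

0 1/12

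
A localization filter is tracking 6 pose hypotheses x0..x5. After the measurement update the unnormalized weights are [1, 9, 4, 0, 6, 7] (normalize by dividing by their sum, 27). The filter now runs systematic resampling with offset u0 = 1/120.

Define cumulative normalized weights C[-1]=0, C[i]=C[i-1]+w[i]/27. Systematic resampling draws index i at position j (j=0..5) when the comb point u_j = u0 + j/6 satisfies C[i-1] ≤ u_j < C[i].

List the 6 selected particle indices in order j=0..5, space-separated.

0 1 1 2 4 5

C = [1/27, 10/27, 14/27, 14/27, 20/27, 1]
j=0: u_0=1/120 ∈ [0, 1/27) → index 0
j=1: u_1=7/40 ∈ [1/27, 10/27) → index 1
j=2: u_2=41/120 ∈ [1/27, 10/27) → index 1
j=3: u_3=61/120 ∈ [10/27, 14/27) → index 2
j=4: u_4=27/40 ∈ [14/27, 20/27) → index 4
j=5: u_5=101/120 ∈ [20/27, 1) → index 5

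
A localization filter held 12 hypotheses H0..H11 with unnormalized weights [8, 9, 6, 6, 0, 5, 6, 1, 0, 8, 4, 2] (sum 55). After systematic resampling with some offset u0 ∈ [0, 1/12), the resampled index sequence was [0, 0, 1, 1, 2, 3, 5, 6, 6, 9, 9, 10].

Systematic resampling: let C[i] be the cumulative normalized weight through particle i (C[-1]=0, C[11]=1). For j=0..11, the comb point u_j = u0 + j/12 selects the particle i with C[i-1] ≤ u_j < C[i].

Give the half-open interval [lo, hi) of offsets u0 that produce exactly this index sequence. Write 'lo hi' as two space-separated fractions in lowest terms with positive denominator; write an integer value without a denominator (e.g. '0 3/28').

23/660 31/660

C = [8/55, 17/55, 23/55, 29/55, 29/55, 34/55, 8/11, 41/55, 41/55, 49/55, 53/55, 1]
j=0 picked index 0: u0 ∈ [0, 8/55)
j=1 picked index 0: u0 ∈ [-1/12, 41/660)
j=2 picked index 1: u0 ∈ [-7/330, 47/330)
j=3 picked index 1: u0 ∈ [-23/220, 13/220)
j=4 picked index 2: u0 ∈ [-4/165, 14/165)
j=5 picked index 3: u0 ∈ [1/660, 73/660)
j=6 picked index 5: u0 ∈ [3/110, 13/110)
j=7 picked index 6: u0 ∈ [23/660, 19/132)
j=8 picked index 6: u0 ∈ [-8/165, 2/33)
j=9 picked index 9: u0 ∈ [-1/220, 31/220)
j=10 picked index 9: u0 ∈ [-29/330, 19/330)
j=11 picked index 10: u0 ∈ [-17/660, 31/660)
intersection: [23/660, 31/660)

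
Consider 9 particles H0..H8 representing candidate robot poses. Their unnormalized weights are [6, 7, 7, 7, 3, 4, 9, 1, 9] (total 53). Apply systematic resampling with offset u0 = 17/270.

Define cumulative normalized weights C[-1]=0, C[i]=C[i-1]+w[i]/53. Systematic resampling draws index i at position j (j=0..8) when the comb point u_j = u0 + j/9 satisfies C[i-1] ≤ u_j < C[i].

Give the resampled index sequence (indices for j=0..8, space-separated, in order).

0 1 2 3 3 5 6 8 8

C = [6/53, 13/53, 20/53, 27/53, 30/53, 34/53, 43/53, 44/53, 1]
j=0: u_0=17/270 ∈ [0, 6/53) → index 0
j=1: u_1=47/270 ∈ [6/53, 13/53) → index 1
j=2: u_2=77/270 ∈ [13/53, 20/53) → index 2
j=3: u_3=107/270 ∈ [20/53, 27/53) → index 3
j=4: u_4=137/270 ∈ [20/53, 27/53) → index 3
j=5: u_5=167/270 ∈ [30/53, 34/53) → index 5
j=6: u_6=197/270 ∈ [34/53, 43/53) → index 6
j=7: u_7=227/270 ∈ [44/53, 1) → index 8
j=8: u_8=257/270 ∈ [44/53, 1) → index 8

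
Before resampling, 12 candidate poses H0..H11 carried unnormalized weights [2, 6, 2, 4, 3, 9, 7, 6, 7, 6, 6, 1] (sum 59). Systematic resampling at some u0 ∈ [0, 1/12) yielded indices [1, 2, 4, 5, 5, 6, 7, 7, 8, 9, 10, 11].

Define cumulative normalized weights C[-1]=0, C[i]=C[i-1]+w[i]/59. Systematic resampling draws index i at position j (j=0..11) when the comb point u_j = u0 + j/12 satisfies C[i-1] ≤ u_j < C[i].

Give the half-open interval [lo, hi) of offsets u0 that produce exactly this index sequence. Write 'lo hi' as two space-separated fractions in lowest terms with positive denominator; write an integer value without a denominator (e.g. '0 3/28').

C = [2/59, 8/59, 10/59, 14/59, 17/59, 26/59, 33/59, 39/59, 46/59, 52/59, 58/59, 1]
j=0 picked index 1: u0 ∈ [2/59, 8/59)
j=1 picked index 2: u0 ∈ [37/708, 61/708)
j=2 picked index 4: u0 ∈ [25/354, 43/354)
j=3 picked index 5: u0 ∈ [9/236, 45/236)
j=4 picked index 5: u0 ∈ [-8/177, 19/177)
j=5 picked index 6: u0 ∈ [17/708, 101/708)
j=6 picked index 7: u0 ∈ [7/118, 19/118)
j=7 picked index 7: u0 ∈ [-17/708, 55/708)
j=8 picked index 8: u0 ∈ [-1/177, 20/177)
j=9 picked index 9: u0 ∈ [7/236, 31/236)
j=10 picked index 10: u0 ∈ [17/354, 53/354)
j=11 picked index 11: u0 ∈ [47/708, 1/12)
intersection: [25/354, 55/708)

25/354 55/708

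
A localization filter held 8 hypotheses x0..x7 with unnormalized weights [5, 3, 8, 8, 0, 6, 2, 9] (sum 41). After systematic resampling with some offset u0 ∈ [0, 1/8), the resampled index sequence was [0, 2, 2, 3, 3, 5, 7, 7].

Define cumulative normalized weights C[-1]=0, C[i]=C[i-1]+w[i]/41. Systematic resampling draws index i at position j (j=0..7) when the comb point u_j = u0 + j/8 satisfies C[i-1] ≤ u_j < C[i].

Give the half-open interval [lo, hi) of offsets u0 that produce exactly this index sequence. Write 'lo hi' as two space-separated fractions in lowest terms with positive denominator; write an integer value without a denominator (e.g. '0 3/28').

23/328 7/82

C = [5/41, 8/41, 16/41, 24/41, 24/41, 30/41, 32/41, 1]
j=0 picked index 0: u0 ∈ [0, 5/41)
j=1 picked index 2: u0 ∈ [23/328, 87/328)
j=2 picked index 2: u0 ∈ [-9/164, 23/164)
j=3 picked index 3: u0 ∈ [5/328, 69/328)
j=4 picked index 3: u0 ∈ [-9/82, 7/82)
j=5 picked index 5: u0 ∈ [-13/328, 35/328)
j=6 picked index 7: u0 ∈ [5/164, 1/4)
j=7 picked index 7: u0 ∈ [-31/328, 1/8)
intersection: [23/328, 7/82)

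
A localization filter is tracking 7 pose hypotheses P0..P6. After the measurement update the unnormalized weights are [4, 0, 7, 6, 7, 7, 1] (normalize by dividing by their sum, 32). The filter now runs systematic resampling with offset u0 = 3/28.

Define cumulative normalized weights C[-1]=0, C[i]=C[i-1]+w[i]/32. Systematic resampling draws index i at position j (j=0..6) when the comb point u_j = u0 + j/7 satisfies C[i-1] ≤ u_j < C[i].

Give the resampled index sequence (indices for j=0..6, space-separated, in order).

C = [1/8, 1/8, 11/32, 17/32, 3/4, 31/32, 1]
j=0: u_0=3/28 ∈ [0, 1/8) → index 0
j=1: u_1=1/4 ∈ [1/8, 11/32) → index 2
j=2: u_2=11/28 ∈ [11/32, 17/32) → index 3
j=3: u_3=15/28 ∈ [17/32, 3/4) → index 4
j=4: u_4=19/28 ∈ [17/32, 3/4) → index 4
j=5: u_5=23/28 ∈ [3/4, 31/32) → index 5
j=6: u_6=27/28 ∈ [3/4, 31/32) → index 5

0 2 3 4 4 5 5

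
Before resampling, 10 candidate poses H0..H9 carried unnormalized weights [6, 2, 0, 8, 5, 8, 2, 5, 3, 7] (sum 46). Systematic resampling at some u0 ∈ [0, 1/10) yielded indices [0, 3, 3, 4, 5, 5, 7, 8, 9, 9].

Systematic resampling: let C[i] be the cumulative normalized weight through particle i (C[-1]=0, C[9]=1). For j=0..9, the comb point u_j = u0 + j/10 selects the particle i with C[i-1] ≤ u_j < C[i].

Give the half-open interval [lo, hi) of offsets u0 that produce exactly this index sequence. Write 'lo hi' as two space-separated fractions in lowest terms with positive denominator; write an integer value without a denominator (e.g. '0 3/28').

19/230 1/10

C = [3/23, 4/23, 4/23, 8/23, 21/46, 29/46, 31/46, 18/23, 39/46, 1]
j=0 picked index 0: u0 ∈ [0, 3/23)
j=1 picked index 3: u0 ∈ [17/230, 57/230)
j=2 picked index 3: u0 ∈ [-3/115, 17/115)
j=3 picked index 4: u0 ∈ [11/230, 18/115)
j=4 picked index 5: u0 ∈ [13/230, 53/230)
j=5 picked index 5: u0 ∈ [-1/23, 3/23)
j=6 picked index 7: u0 ∈ [17/230, 21/115)
j=7 picked index 8: u0 ∈ [19/230, 17/115)
j=8 picked index 9: u0 ∈ [11/230, 1/5)
j=9 picked index 9: u0 ∈ [-6/115, 1/10)
intersection: [19/230, 1/10)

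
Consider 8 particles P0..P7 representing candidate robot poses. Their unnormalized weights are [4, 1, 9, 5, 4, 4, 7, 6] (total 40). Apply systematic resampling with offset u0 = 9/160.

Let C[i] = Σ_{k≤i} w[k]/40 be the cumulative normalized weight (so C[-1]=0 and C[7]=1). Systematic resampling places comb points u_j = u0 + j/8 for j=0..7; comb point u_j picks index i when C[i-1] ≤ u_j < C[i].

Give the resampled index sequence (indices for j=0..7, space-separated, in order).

C = [1/10, 1/8, 7/20, 19/40, 23/40, 27/40, 17/20, 1]
j=0: u_0=9/160 ∈ [0, 1/10) → index 0
j=1: u_1=29/160 ∈ [1/8, 7/20) → index 2
j=2: u_2=49/160 ∈ [1/8, 7/20) → index 2
j=3: u_3=69/160 ∈ [7/20, 19/40) → index 3
j=4: u_4=89/160 ∈ [19/40, 23/40) → index 4
j=5: u_5=109/160 ∈ [27/40, 17/20) → index 6
j=6: u_6=129/160 ∈ [27/40, 17/20) → index 6
j=7: u_7=149/160 ∈ [17/20, 1) → index 7

0 2 2 3 4 6 6 7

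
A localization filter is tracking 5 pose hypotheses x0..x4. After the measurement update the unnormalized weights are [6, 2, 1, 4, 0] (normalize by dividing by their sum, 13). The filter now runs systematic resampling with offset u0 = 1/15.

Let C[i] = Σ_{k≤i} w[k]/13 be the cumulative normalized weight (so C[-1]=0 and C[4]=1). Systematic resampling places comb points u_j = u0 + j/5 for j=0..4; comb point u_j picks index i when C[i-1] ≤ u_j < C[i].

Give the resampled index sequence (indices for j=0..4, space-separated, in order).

C = [6/13, 8/13, 9/13, 1, 1]
j=0: u_0=1/15 ∈ [0, 6/13) → index 0
j=1: u_1=4/15 ∈ [0, 6/13) → index 0
j=2: u_2=7/15 ∈ [6/13, 8/13) → index 1
j=3: u_3=2/3 ∈ [8/13, 9/13) → index 2
j=4: u_4=13/15 ∈ [9/13, 1) → index 3

0 0 1 2 3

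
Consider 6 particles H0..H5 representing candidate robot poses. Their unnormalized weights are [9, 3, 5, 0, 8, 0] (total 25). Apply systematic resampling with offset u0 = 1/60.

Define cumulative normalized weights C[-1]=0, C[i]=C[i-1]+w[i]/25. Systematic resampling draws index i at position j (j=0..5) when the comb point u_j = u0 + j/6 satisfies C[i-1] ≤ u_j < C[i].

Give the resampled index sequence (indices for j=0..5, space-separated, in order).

0 0 0 2 4 4

C = [9/25, 12/25, 17/25, 17/25, 1, 1]
j=0: u_0=1/60 ∈ [0, 9/25) → index 0
j=1: u_1=11/60 ∈ [0, 9/25) → index 0
j=2: u_2=7/20 ∈ [0, 9/25) → index 0
j=3: u_3=31/60 ∈ [12/25, 17/25) → index 2
j=4: u_4=41/60 ∈ [17/25, 1) → index 4
j=5: u_5=17/20 ∈ [17/25, 1) → index 4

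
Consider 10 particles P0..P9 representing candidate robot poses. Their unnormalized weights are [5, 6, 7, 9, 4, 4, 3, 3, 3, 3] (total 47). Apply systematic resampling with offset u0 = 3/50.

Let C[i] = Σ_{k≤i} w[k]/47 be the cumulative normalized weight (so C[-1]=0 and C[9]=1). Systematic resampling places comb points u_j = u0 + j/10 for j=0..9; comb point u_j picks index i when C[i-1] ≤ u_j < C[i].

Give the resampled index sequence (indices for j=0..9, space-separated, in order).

0 1 2 2 3 3 5 6 7 9

C = [5/47, 11/47, 18/47, 27/47, 31/47, 35/47, 38/47, 41/47, 44/47, 1]
j=0: u_0=3/50 ∈ [0, 5/47) → index 0
j=1: u_1=4/25 ∈ [5/47, 11/47) → index 1
j=2: u_2=13/50 ∈ [11/47, 18/47) → index 2
j=3: u_3=9/25 ∈ [11/47, 18/47) → index 2
j=4: u_4=23/50 ∈ [18/47, 27/47) → index 3
j=5: u_5=14/25 ∈ [18/47, 27/47) → index 3
j=6: u_6=33/50 ∈ [31/47, 35/47) → index 5
j=7: u_7=19/25 ∈ [35/47, 38/47) → index 6
j=8: u_8=43/50 ∈ [38/47, 41/47) → index 7
j=9: u_9=24/25 ∈ [44/47, 1) → index 9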